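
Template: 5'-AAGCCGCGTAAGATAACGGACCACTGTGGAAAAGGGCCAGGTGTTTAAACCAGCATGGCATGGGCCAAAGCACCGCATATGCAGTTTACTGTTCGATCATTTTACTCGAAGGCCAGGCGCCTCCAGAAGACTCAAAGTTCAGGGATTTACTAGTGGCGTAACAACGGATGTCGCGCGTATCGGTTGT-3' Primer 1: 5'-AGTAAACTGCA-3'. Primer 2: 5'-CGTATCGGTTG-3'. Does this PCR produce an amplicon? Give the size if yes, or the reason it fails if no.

Primer 1 (AGTAAACTGCA) has reverse complement TGCAGTTTACT, which matches the top strand at positions 80–90; primer 1 anneals to the top strand there with its 3' end pointing upstream toward position 80.
Primer 2 (CGTATCGGTTG) matches the top strand directly at positions 176–186; it anneals to the bottom strand with its 3' end pointing downstream toward position 186.
The 3' ends diverge (primer 1 extends toward position 1, primer 2 toward position 187), so the primers never converge on a shared product.

No product — the primers' 3' ends point away from each other.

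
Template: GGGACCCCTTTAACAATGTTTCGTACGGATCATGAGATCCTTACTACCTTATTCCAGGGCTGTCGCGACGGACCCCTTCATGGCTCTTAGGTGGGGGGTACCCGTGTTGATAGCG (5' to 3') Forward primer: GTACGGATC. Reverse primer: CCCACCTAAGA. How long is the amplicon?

Forward primer GTACGGATC is found on the top strand at positions 23–31.
The reverse primer's reverse complement is TCTTAGGTGGG, which matches the template at positions 85–95.
Product length = (reverse-primer end) − (forward-primer start) + 1 = 95 − 23 + 1 = 73 bp.

73 bp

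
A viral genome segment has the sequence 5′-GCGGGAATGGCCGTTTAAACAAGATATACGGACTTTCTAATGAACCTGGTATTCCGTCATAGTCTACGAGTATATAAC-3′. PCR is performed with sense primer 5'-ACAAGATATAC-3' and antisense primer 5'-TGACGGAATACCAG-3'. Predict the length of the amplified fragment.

41 bp

The forward primer matches the template at positions 19–29.
Taking the reverse complement of TGACGGAATACCAG gives CTGGTATTCCGTCA, found at positions 46–59 on the template; the primer anneals here to the top strand with its 3' end pointing upstream.
The product runs from position 19 to position 59, so its length is 59 − 19 + 1 = 41 bp.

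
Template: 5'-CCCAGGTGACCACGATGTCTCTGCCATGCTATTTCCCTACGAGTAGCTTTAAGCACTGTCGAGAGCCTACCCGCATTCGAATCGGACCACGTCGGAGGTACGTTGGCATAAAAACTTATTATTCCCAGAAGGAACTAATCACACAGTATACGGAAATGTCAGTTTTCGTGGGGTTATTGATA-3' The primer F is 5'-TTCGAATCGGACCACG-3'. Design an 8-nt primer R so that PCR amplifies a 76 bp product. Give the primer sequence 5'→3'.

The forward primer binds at positions 76–91, so a 76 bp product ends at position 76 + 76 − 1 = 151.
The reverse primer anneals to the top strand over positions 144–151, i.e. to CAGTATAC.
Its sequence written 5'→3' is the reverse complement: GTATACTG.

5'-GTATACTG-3'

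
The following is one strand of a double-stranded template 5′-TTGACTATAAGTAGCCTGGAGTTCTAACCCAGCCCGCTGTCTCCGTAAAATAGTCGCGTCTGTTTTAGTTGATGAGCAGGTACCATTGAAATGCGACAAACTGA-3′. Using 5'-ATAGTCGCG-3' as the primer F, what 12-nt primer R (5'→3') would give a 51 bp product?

The forward primer binds at positions 50–58, so a 51 bp product ends at position 50 + 51 − 1 = 100.
The reverse primer anneals to the top strand over positions 89–100, i.e. to AAATGCGACAAA.
Its sequence written 5'→3' is the reverse complement: TTTGTCGCATTT.

5'-TTTGTCGCATTT-3'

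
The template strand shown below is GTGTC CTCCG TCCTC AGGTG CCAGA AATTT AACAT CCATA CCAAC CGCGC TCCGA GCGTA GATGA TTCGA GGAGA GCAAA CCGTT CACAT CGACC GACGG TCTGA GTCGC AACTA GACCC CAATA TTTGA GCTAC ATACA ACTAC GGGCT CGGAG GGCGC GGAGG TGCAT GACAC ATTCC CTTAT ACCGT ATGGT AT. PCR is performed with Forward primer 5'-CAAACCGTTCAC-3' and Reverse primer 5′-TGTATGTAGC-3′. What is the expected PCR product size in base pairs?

64 bp

Scanning the template, CAAACCGTTCAC occurs at positions 77–88; this primer anneals to the bottom strand there with its 3' end pointing downstream.
Reverse complement of the reverse primer: GCTACATACA. This occurs on the top strand at positions 131–140.
Amplicon spans positions 77–140: 64 bp.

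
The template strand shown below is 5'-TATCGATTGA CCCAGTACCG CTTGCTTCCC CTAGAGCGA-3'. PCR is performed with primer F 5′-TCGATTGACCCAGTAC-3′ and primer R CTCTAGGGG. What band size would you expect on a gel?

Scanning the template, TCGATTGACCCAGTAC occurs at positions 3–18; this primer anneals to the bottom strand there with its 3' end pointing downstream.
The reverse primer's reverse complement is CCCCTAGAG, which matches the template at positions 28–36.
Product length = (reverse-primer end) − (forward-primer start) + 1 = 36 − 3 + 1 = 34 bp.

34 bp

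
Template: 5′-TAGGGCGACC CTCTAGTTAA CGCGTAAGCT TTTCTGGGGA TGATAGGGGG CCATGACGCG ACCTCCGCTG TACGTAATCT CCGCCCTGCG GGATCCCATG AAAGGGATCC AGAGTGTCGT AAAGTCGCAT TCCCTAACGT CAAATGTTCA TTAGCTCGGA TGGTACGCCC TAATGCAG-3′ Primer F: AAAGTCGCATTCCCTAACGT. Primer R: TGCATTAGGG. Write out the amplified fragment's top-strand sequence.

Forward primer AAAGTCGCATTCCCTAACGT is found on the top strand at positions 121–140.
Reverse complement of the reverse primer: CCCTAATGCA. This occurs on the top strand at positions 168–177.
The product is the template from position 121 through 177 (57 bp).

5'-AAAGTCGCATTCCCTAACGTCAAATGTTCATTAGCTCGGATGGTACGCCCTAATGCA-3'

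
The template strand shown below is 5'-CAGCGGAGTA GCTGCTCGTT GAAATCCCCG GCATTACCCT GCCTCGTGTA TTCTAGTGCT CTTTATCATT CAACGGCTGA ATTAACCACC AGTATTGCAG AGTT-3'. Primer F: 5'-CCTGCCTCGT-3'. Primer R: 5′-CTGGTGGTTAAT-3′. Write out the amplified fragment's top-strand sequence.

5'-CCTGCCTCGTGTATTCTAGTGCTCTTTATCATTCAACGGCTGAATTAACCACCAG-3'

The forward primer matches the template at positions 38–47.
The reverse primer's reverse complement is ATTAACCACCAG, which matches the template at positions 81–92.
The product is the template from position 38 through 92 (55 bp).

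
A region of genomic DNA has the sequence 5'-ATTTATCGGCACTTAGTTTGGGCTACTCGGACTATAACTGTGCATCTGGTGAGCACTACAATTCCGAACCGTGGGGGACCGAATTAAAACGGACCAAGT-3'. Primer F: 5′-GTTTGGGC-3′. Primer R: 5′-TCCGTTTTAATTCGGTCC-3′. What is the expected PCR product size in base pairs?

Scanning the template, GTTTGGGC occurs at positions 16–23; this primer anneals to the bottom strand there with its 3' end pointing downstream.
Taking the reverse complement of TCCGTTTTAATTCGGTCC gives GGACCGAATTAAAACGGA, found at positions 76–93 on the template; the primer anneals here to the top strand with its 3' end pointing upstream.
Amplicon spans positions 16–93: 78 bp.

78 bp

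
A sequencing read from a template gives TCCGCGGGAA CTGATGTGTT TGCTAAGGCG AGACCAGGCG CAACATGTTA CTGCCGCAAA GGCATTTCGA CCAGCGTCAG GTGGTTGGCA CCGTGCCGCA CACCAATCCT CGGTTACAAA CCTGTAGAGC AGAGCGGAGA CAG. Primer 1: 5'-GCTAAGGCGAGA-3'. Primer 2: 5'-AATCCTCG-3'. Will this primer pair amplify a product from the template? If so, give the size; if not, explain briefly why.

Primer 1 (GCTAAGGCGAGA) matches the top strand at positions 22–33 (3' end points downstream).
Primer 2 (AATCCTCG) also matches the top strand directly, at positions 105–112 — its reverse complement CGAGGATT is not present.
Both primers anneal to the bottom strand with 3' ends pointing the same way, so neither can prime synthesis back toward the other.

No product — both primers anneal to the same strand and extend in the same direction.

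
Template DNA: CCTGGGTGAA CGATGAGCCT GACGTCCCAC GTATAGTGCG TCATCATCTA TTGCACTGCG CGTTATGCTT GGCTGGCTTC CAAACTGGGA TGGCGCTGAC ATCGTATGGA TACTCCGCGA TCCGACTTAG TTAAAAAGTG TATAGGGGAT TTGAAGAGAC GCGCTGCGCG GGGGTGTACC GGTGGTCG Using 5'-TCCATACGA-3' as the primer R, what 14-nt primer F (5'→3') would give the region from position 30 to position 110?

5'-CGTATAGTGCGTCA-3'

The reverse primer's reverse complement TCGTATGGA matches the template at positions 102–110; the product starts at position 30.
The forward primer is identical to the top strand over positions 30–43: CGTATAGTGCGTCA.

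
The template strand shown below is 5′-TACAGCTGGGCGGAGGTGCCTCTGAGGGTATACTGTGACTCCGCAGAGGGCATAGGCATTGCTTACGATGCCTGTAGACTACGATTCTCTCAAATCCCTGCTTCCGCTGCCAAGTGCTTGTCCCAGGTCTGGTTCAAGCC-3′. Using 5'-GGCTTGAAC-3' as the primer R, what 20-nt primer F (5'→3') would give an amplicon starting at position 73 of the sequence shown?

5'-TGTAGACTACGATTCTCTCA-3'

The reverse primer's reverse complement GTTCAAGCC matches the template at positions 132–140; the product starts at position 73.
The forward primer is identical to the top strand over positions 73–92: TGTAGACTACGATTCTCTCA.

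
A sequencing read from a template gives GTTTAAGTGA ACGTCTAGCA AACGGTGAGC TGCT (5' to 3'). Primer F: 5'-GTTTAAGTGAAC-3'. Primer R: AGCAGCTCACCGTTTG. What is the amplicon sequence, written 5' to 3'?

Scanning the template, GTTTAAGTGAAC occurs at positions 1–12; this primer anneals to the bottom strand there with its 3' end pointing downstream.
Taking the reverse complement of AGCAGCTCACCGTTTG gives CAAACGGTGAGCTGCT, found at positions 19–34 on the template; the primer anneals here to the top strand with its 3' end pointing upstream.
The product is the template from position 1 through 34 (34 bp).

5'-GTTTAAGTGAACGTCTAGCAAACGGTGAGCTGCT-3'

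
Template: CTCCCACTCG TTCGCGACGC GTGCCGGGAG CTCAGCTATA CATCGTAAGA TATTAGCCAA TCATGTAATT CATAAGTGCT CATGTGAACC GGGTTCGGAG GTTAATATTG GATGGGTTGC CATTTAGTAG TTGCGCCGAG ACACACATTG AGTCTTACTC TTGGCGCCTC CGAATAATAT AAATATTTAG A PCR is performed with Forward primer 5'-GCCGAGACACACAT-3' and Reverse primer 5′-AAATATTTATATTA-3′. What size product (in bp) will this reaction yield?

Scanning the template, GCCGAGACACACAT occurs at positions 135–148; this primer anneals to the bottom strand there with its 3' end pointing downstream.
Taking the reverse complement of AAATATTTATATTA gives TAATATAAATATTT, found at positions 175–188 on the template; the primer anneals here to the top strand with its 3' end pointing upstream.
The product runs from position 135 to position 188, so its length is 188 − 135 + 1 = 54 bp.

54 bp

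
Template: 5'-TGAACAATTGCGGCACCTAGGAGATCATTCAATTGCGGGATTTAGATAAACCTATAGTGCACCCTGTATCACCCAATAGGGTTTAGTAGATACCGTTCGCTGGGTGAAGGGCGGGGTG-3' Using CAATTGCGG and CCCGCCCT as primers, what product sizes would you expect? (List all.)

The forward primer CAATTGCGG matches the top strand at positions 5–13, 30–38.
The reverse primer's reverse complement is AGGGCGGG, matching at positions 108–115.
Each forward site pairs with the reverse site to give a product ending at position 115: sizes 111, 86 bp.

111 bp, 86 bp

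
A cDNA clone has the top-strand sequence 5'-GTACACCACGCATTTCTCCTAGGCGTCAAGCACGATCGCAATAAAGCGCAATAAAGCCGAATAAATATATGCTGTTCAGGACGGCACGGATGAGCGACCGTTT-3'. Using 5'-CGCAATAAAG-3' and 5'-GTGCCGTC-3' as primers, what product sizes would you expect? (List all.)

The forward primer CGCAATAAAG matches the top strand at positions 37–46, 47–56.
The reverse primer's reverse complement is GACGGCAC, matching at positions 80–87.
Each forward site pairs with the reverse site to give a product ending at position 87: sizes 51, 41 bp.

51 bp, 41 bp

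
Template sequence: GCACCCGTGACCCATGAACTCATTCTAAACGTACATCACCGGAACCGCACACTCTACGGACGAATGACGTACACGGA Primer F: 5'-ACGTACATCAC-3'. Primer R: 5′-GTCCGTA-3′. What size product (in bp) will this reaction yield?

Scanning the template, ACGTACATCAC occurs at positions 29–39; this primer anneals to the bottom strand there with its 3' end pointing downstream.
The reverse primer's reverse complement is TACGGAC, which matches the template at positions 55–61.
The product runs from position 29 to position 61, so its length is 61 − 29 + 1 = 33 bp.

33 bp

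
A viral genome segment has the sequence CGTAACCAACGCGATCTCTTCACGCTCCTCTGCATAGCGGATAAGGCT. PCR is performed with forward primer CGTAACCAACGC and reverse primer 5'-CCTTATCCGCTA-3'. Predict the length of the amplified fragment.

46 bp

Forward primer CGTAACCAACGC is found on the top strand at positions 1–12.
Taking the reverse complement of CCTTATCCGCTA gives TAGCGGATAAGG, found at positions 35–46 on the template; the primer anneals here to the top strand with its 3' end pointing upstream.
Product length = (reverse-primer end) − (forward-primer start) + 1 = 46 − 1 + 1 = 46 bp.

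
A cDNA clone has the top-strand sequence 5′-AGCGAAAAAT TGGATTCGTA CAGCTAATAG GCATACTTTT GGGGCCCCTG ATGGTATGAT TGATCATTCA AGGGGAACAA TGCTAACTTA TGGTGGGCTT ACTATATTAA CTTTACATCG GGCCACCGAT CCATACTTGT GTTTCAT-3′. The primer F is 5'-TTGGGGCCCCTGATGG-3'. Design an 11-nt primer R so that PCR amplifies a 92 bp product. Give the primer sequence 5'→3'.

The forward primer binds at positions 39–54, so a 92 bp product ends at position 39 + 92 − 1 = 130.
The reverse primer anneals to the top strand over positions 120–130, i.e. to GGGCCACCGAT.
Its sequence written 5'→3' is the reverse complement: ATCGGTGGCCC.

5'-ATCGGTGGCCC-3'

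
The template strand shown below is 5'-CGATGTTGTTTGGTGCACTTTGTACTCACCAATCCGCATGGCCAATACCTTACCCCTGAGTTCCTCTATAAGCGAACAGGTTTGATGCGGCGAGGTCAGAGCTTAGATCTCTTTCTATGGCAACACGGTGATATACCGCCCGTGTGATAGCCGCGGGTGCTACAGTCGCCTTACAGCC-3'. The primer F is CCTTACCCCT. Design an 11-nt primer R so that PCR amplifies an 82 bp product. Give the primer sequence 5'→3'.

5'-ACCGTGTTGCC-3'

The forward primer binds at positions 48–57, so an 82 bp product ends at position 48 + 82 − 1 = 129.
The reverse primer anneals to the top strand over positions 119–129, i.e. to GGCAACACGGT.
Its sequence written 5'→3' is the reverse complement: ACCGTGTTGCC.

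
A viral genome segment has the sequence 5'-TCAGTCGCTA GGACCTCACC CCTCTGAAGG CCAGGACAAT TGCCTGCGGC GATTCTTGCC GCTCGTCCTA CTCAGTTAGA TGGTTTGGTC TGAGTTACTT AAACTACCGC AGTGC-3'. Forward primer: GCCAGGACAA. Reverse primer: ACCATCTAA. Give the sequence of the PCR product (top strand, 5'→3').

Scanning the template, GCCAGGACAA occurs at positions 30–39; this primer anneals to the bottom strand there with its 3' end pointing downstream.
The reverse primer's reverse complement is TTAGATGGT, which matches the template at positions 76–84.
The product is the template from position 30 through 84 (55 bp).

5'-GCCAGGACAATTGCCTGCGGCGATTCTTGCCGCTCGTCCTACTCAGTTAGATGGT-3'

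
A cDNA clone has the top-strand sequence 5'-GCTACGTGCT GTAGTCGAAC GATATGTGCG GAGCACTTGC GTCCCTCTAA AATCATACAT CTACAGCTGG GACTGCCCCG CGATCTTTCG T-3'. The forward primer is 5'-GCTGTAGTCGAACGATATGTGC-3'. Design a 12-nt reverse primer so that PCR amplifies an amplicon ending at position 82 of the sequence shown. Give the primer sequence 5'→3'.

The forward primer binds at positions 8–29; the product's 3' end on the top strand is position 82.
The reverse primer anneals to the top strand over positions 71–82, i.e. to GACTGCCCCGCG.
Its sequence written 5'→3' is the reverse complement: CGCGGGGCAGTC.

5'-CGCGGGGCAGTC-3'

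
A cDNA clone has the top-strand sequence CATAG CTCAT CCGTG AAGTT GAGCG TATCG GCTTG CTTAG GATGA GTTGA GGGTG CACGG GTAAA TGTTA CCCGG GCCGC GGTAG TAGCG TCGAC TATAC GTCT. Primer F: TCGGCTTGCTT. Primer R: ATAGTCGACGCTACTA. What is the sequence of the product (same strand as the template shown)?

5'-TCGGCTTGCTTAGGATGAGTTGAGGGTGCACGGGTAAATGTTACCCGGGCCGCGGTAGTAGCGTCGACTAT-3'

Scanning the template, TCGGCTTGCTT occurs at positions 28–38; this primer anneals to the bottom strand there with its 3' end pointing downstream.
Reverse complement of the reverse primer: TAGTAGCGTCGACTAT. This occurs on the top strand at positions 83–98.
The product is the template from position 28 through 98 (71 bp).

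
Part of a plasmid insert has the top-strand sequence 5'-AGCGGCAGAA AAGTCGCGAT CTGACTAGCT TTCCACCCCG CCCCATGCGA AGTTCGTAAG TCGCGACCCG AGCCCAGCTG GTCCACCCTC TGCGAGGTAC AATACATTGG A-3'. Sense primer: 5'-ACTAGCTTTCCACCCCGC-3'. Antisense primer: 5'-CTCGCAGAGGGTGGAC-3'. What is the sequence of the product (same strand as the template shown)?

5'-ACTAGCTTTCCACCCCGCCCCATGCGAAGTTCGTAAGTCGCGACCCGAGCCCAGCTGGTCCACCCTCTGCGAG-3'

Scanning the template, ACTAGCTTTCCACCCCGC occurs at positions 24–41; this primer anneals to the bottom strand there with its 3' end pointing downstream.
Taking the reverse complement of CTCGCAGAGGGTGGAC gives GTCCACCCTCTGCGAG, found at positions 81–96 on the template; the primer anneals here to the top strand with its 3' end pointing upstream.
The product is the template from position 24 through 96 (73 bp).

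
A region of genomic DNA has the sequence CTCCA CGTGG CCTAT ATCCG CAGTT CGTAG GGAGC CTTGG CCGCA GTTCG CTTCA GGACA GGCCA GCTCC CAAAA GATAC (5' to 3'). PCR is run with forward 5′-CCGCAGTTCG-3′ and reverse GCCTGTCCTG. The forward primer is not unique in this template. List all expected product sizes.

The forward primer CCGCAGTTCG matches the top strand at positions 18–27, 41–50.
The reverse primer's reverse complement is CAGGACAGGC, matching at positions 54–63.
Each forward site pairs with the reverse site to give a product ending at position 63: sizes 46, 23 bp.

46 bp, 23 bp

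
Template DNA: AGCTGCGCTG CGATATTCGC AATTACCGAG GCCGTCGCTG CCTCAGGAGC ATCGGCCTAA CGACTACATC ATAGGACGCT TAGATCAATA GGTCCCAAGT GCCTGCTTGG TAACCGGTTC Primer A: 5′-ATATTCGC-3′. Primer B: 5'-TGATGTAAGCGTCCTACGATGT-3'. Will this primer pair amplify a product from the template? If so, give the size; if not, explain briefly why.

Primer B (TGATGTAAGCGTCCTACGATGT) does not match the top strand, and its reverse complement ACATCGTAGGACGCTTACATCA does not match either.
With no annealing site for primer B, no amplification occurs.

No product — primer B has no binding site in the template.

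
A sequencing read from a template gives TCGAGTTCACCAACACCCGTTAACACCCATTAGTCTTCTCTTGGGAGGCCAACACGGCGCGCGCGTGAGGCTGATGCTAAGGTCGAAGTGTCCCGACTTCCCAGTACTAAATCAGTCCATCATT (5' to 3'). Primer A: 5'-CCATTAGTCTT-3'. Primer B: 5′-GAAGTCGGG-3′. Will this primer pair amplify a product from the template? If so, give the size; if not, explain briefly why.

Yes — a 74 bp product.

Primer A (CCATTAGTCTT) matches the top strand at positions 27–37; it acts as a forward primer.
Primer B's reverse complement is CCCGACTTC, matching the top strand at positions 92–100; it acts as a reverse primer.
The 3' ends face each other across positions 27–100, giving a 74 bp product.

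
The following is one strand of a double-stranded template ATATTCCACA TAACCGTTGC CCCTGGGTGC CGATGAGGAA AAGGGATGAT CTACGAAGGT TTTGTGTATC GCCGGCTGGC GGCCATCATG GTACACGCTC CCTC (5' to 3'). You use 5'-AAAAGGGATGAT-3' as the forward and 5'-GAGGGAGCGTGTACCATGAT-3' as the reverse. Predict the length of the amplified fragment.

Scanning the template, AAAAGGGATGAT occurs at positions 39–50; this primer anneals to the bottom strand there with its 3' end pointing downstream.
Reverse complement of the reverse primer: ATCATGGTACACGCTCCCTC. This occurs on the top strand at positions 85–104.
Amplicon spans positions 39–104: 66 bp.

66 bp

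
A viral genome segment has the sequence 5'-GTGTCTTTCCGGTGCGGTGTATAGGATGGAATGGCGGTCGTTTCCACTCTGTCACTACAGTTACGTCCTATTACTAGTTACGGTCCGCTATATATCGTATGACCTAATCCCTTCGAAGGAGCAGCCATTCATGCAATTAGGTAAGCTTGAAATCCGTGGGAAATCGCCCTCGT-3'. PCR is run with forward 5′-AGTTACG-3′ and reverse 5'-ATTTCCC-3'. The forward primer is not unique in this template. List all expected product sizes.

106 bp, 89 bp

The forward primer AGTTACG matches the top strand at positions 59–65, 76–82.
The reverse primer's reverse complement is GGGAAAT, matching at positions 158–164.
Each forward site pairs with the reverse site to give a product ending at position 164: sizes 106, 89 bp.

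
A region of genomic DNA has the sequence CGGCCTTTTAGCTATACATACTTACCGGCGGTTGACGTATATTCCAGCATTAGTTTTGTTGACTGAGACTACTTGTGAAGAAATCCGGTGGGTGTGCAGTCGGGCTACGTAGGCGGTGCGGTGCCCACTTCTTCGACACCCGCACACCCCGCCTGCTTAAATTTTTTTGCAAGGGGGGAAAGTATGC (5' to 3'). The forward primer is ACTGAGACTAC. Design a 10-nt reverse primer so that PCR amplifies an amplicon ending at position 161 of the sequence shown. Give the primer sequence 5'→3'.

The forward primer binds at positions 62–72; the product's 3' end on the top strand is position 161.
The reverse primer anneals to the top strand over positions 152–161, i.e. to CCTGCTTAAA.
Its sequence written 5'→3' is the reverse complement: TTTAAGCAGG.

5'-TTTAAGCAGG-3'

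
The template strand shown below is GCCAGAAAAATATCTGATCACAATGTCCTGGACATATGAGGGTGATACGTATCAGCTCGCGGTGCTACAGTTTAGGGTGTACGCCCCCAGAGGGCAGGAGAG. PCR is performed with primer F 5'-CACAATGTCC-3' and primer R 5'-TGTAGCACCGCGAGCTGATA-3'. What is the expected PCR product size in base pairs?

51 bp

Forward primer CACAATGTCC is found on the top strand at positions 19–28.
Reverse complement of the reverse primer: TATCAGCTCGCGGTGCTACA. This occurs on the top strand at positions 50–69.
Product length = (reverse-primer end) − (forward-primer start) + 1 = 69 − 19 + 1 = 51 bp.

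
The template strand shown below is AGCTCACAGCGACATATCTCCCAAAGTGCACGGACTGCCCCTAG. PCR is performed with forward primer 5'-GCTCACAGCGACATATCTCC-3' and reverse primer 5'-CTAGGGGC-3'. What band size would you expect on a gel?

The forward primer matches the template at positions 2–21.
The reverse primer's reverse complement is GCCCCTAG, which matches the template at positions 37–44.
Amplicon spans positions 2–44: 43 bp.

43 bp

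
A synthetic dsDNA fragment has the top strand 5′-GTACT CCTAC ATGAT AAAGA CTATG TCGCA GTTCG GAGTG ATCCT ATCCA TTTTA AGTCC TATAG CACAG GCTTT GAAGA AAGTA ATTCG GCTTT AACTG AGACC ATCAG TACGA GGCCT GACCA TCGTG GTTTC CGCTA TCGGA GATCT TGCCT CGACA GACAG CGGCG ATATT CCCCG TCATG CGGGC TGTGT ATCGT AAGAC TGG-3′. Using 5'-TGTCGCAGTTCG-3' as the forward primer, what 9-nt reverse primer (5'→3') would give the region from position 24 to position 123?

The product's 3' end on the top strand is position 123.
The reverse primer anneals to the top strand over positions 115–123, i.e. to AGGCCTGAC.
Its sequence written 5'→3' is the reverse complement: GTCAGGCCT.

5'-GTCAGGCCT-3'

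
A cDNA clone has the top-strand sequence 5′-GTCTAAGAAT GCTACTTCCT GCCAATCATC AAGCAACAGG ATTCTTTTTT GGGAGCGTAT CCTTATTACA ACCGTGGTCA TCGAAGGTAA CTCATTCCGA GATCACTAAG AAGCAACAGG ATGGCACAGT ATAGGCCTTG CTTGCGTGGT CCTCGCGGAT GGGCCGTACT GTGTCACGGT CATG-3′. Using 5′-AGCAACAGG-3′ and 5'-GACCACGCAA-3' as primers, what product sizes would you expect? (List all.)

The forward primer AGCAACAGG matches the top strand at positions 32–40, 112–120.
The reverse primer's reverse complement is TTGCGTGGTC, matching at positions 142–151.
Each forward site pairs with the reverse site to give a product ending at position 151: sizes 120, 40 bp.

120 bp, 40 bp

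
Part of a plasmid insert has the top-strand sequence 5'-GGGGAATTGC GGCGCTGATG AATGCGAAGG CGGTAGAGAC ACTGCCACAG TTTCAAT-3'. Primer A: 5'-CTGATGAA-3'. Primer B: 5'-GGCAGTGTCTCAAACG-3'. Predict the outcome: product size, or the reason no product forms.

Primer B (GGCAGTGTCTCAAACG) does not match the top strand, and its reverse complement CGTTTGAGACACTGCC does not match either.
With no annealing site for primer B, no amplification occurs.

No product — primer B has no binding site in the template.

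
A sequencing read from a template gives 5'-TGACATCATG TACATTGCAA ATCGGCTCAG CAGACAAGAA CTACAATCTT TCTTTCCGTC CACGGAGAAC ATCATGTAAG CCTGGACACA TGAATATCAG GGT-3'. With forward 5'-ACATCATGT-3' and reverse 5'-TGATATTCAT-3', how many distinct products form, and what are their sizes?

Two products: 97 bp, 31 bp

The forward primer ACATCATGT matches the top strand at positions 3–11, 69–77.
The reverse primer's reverse complement is ATGAATATCA, matching at positions 90–99.
Each forward site pairs with the reverse site to give a product ending at position 99: sizes 97, 31 bp.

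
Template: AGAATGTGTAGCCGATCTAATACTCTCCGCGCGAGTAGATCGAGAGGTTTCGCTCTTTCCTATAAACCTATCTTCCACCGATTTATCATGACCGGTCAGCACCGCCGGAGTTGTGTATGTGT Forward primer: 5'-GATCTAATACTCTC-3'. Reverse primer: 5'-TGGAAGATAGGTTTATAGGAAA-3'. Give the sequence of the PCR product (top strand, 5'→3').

Forward primer GATCTAATACTCTC is found on the top strand at positions 14–27.
The reverse primer's reverse complement is TTTCCTATAAACCTATCTTCCA, which matches the template at positions 56–77.
The product is the template from position 14 through 77 (64 bp).

5'-GATCTAATACTCTCCGCGCGAGTAGATCGAGAGGTTTCGCTCTTTCCTATAAACCTATCTTCCA-3'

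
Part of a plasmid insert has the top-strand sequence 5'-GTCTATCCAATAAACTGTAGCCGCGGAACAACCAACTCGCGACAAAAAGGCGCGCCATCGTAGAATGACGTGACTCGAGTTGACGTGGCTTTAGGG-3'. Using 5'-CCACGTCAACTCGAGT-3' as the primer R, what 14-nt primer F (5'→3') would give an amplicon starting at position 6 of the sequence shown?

The reverse primer's reverse complement ACTCGAGTTGACGTGG matches the template at positions 73–88; the product starts at position 6.
The forward primer is identical to the top strand over positions 6–19: TCCAATAAACTGTA.

5'-TCCAATAAACTGTA-3'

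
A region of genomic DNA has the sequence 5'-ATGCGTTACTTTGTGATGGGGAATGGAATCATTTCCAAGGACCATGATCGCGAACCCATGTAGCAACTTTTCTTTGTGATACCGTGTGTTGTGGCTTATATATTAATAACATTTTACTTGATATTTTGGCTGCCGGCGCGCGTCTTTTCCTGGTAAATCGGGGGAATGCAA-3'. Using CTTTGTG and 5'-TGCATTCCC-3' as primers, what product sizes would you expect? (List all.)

The forward primer CTTTGTG matches the top strand at positions 9–15, 72–78.
The reverse primer's reverse complement is GGGAATGCA, matching at positions 162–170.
Each forward site pairs with the reverse site to give a product ending at position 170: sizes 162, 99 bp.

162 bp, 99 bp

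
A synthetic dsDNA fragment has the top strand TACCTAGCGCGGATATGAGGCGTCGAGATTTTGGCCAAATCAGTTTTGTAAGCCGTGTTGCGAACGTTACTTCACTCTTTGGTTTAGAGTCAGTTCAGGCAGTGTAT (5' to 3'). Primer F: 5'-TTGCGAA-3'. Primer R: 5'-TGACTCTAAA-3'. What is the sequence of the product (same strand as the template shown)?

5'-TTGCGAACGTTACTTCACTCTTTGGTTTAGAGTCA-3'

Forward primer TTGCGAA is found on the top strand at positions 58–64.
The reverse primer's reverse complement is TTTAGAGTCA, which matches the template at positions 83–92.
The product is the template from position 58 through 92 (35 bp).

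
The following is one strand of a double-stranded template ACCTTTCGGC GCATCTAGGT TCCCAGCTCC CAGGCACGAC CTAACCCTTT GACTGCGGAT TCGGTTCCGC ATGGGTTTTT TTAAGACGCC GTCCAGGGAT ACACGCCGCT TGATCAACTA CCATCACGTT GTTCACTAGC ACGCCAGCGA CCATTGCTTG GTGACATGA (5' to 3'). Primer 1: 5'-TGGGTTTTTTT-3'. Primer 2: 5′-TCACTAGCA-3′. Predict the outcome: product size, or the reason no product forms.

No product — both primers anneal to the same strand and extend in the same direction.

Primer 1 (TGGGTTTTTTT) matches the top strand at positions 72–82 (3' end points downstream).
Primer 2 (TCACTAGCA) also matches the top strand directly, at positions 133–141 — its reverse complement TGCTAGTGA is not present.
Both primers anneal to the bottom strand with 3' ends pointing the same way, so neither can prime synthesis back toward the other.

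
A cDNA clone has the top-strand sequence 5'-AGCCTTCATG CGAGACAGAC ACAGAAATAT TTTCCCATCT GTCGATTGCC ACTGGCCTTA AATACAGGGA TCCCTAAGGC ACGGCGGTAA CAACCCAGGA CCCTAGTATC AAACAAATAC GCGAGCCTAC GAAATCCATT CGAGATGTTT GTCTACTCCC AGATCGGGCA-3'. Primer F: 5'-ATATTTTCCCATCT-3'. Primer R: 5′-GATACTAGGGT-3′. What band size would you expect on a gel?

Scanning the template, ATATTTTCCCATCT occurs at positions 27–40; this primer anneals to the bottom strand there with its 3' end pointing downstream.
The reverse primer's reverse complement is ACCCTAGTATC, which matches the template at positions 100–110.
The product runs from position 27 to position 110, so its length is 110 − 27 + 1 = 84 bp.

84 bp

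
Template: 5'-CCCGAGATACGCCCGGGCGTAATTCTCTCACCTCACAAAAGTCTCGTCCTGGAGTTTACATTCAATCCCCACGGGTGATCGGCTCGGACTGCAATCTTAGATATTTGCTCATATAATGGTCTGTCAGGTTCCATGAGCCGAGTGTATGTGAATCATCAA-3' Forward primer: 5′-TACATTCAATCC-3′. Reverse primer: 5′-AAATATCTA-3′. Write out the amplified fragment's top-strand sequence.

The forward primer matches the template at positions 57–68.
Taking the reverse complement of AAATATCTA gives TAGATATTT, found at positions 98–106 on the template; the primer anneals here to the top strand with its 3' end pointing upstream.
The product is the template from position 57 through 106 (50 bp).

5'-TACATTCAATCCCCACGGGTGATCGGCTCGGACTGCAATCTTAGATATTT-3'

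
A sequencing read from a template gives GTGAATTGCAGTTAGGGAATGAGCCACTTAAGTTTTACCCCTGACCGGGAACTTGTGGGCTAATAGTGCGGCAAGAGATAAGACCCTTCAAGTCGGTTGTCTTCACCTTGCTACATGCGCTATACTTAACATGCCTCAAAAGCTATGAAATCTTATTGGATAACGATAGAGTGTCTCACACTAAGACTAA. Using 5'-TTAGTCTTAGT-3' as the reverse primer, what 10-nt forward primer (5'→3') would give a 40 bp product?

The reverse primer's reverse complement ACTAAGACTAA matches the template at positions 180–190, so the product ends at position 190.
A 40 bp product then starts at position 190 − 40 + 1 = 151.
The forward primer is identical to the top strand there: TCTTATTGGA.

5'-TCTTATTGGA-3'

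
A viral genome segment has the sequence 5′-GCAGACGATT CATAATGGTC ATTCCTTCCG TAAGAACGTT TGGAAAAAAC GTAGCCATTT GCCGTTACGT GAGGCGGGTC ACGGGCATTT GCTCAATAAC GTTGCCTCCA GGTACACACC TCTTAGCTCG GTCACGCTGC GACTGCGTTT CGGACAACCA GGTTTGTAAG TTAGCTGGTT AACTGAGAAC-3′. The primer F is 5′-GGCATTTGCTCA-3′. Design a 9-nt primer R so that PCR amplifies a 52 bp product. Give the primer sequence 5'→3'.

The forward primer binds at positions 84–95, so a 52 bp product ends at position 84 + 52 − 1 = 135.
The reverse primer anneals to the top strand over positions 127–135, i.e. to CTCGGTCAC.
Its sequence written 5'→3' is the reverse complement: GTGACCGAG.

5'-GTGACCGAG-3'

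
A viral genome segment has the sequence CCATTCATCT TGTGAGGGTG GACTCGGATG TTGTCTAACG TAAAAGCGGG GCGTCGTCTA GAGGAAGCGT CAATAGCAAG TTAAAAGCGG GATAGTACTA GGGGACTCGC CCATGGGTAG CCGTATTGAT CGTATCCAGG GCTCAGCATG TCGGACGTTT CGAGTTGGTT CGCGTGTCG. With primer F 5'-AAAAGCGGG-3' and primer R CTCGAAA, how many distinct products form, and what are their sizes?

The forward primer AAAAGCGGG matches the top strand at positions 42–50, 83–91.
The reverse primer's reverse complement is TTTCGAG, matching at positions 158–164.
Each forward site pairs with the reverse site to give a product ending at position 164: sizes 123, 82 bp.

Two products: 123 bp, 82 bp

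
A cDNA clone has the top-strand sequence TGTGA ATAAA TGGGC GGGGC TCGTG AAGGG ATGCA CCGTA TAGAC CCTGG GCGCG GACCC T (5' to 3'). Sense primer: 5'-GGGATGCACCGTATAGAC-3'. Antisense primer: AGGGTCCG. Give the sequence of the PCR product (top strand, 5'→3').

Forward primer GGGATGCACCGTATAGAC is found on the top strand at positions 28–45.
The reverse primer's reverse complement is CGGACCCT, which matches the template at positions 54–61.
The product is the template from position 28 through 61 (34 bp).

5'-GGGATGCACCGTATAGACCCTGGGCGCGGACCCT-3'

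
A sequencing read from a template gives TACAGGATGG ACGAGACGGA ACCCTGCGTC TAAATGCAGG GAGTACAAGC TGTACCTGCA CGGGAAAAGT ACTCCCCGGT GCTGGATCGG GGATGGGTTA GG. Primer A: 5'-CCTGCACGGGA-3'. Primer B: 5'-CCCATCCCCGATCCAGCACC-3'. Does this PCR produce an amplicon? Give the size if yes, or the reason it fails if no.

Primer A (CCTGCACGGGA) matches the top strand at positions 55–65; it acts as a forward primer.
Primer B's reverse complement is GGTGCTGGATCGGGGATGGG, matching the top strand at positions 78–97; it acts as a reverse primer.
The 3' ends face each other across positions 55–97, giving a 43 bp product.

Yes — a 43 bp product.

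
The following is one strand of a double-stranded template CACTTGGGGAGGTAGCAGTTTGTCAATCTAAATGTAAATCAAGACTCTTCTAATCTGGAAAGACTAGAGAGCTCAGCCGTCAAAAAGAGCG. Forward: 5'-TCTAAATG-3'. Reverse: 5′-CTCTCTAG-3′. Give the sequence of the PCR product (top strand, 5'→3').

Forward primer TCTAAATG is found on the top strand at positions 27–34.
The reverse primer's reverse complement is CTAGAGAG, which matches the template at positions 64–71.
The product is the template from position 27 through 71 (45 bp).

5'-TCTAAATGTAAATCAAGACTCTTCTAATCTGGAAAGACTAGAGAG-3'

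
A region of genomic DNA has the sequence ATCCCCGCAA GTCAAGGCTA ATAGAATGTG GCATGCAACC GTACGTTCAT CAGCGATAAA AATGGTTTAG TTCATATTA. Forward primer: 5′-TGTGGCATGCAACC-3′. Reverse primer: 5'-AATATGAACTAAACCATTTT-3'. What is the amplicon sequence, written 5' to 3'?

5'-TGTGGCATGCAACCGTACGTTCATCAGCGATAAAAATGGTTTAGTTCATATT-3'

Forward primer TGTGGCATGCAACC is found on the top strand at positions 27–40.
Reverse complement of the reverse primer: AAAATGGTTTAGTTCATATT. This occurs on the top strand at positions 59–78.
The product is the template from position 27 through 78 (52 bp).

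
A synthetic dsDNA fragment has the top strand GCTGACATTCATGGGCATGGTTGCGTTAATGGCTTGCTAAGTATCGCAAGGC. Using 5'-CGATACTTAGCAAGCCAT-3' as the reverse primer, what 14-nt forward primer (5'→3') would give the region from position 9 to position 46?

The reverse primer's reverse complement ATGGCTTGCTAAGTATCG matches the template at positions 29–46; the product starts at position 9.
The forward primer is identical to the top strand over positions 9–22: TCATGGGCATGGTT.

5'-TCATGGGCATGGTT-3'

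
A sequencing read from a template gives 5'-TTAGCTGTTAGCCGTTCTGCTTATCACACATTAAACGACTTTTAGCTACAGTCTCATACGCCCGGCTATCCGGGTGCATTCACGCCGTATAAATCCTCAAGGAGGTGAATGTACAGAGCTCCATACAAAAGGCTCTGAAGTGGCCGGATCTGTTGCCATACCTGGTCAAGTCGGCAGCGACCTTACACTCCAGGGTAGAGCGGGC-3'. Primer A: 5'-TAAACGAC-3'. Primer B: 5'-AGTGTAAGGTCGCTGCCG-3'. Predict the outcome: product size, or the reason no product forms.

Yes — a 158 bp product.

Primer A (TAAACGAC) matches the top strand at positions 32–39; it acts as a forward primer.
Primer B's reverse complement is CGGCAGCGACCTTACACT, matching the top strand at positions 172–189; it acts as a reverse primer.
The 3' ends face each other across positions 32–189, giving a 158 bp product.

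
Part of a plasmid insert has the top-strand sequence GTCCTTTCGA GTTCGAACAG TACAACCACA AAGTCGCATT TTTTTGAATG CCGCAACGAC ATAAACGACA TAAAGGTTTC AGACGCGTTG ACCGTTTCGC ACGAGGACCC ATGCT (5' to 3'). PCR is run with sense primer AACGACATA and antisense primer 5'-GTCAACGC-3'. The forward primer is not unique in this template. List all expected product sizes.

The forward primer AACGACATA matches the top strand at positions 55–63, 64–72.
The reverse primer's reverse complement is GCGTTGAC, matching at positions 85–92.
Each forward site pairs with the reverse site to give a product ending at position 92: sizes 38, 29 bp.

38 bp, 29 bp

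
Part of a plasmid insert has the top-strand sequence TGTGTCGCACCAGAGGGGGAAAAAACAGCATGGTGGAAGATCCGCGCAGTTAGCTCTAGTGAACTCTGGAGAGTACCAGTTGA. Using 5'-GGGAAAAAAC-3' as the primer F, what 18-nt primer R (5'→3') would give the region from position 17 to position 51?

5'-AACTGCGCGGATCTTCCA-3'

The product's 3' end on the top strand is position 51.
The reverse primer anneals to the top strand over positions 34–51, i.e. to TGGAAGATCCGCGCAGTT.
Its sequence written 5'→3' is the reverse complement: AACTGCGCGGATCTTCCA.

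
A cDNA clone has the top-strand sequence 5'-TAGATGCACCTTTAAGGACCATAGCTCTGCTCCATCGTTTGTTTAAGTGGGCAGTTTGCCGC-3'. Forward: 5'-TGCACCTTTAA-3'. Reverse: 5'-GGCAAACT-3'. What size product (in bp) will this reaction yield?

56 bp

Scanning the template, TGCACCTTTAA occurs at positions 5–15; this primer anneals to the bottom strand there with its 3' end pointing downstream.
Reverse complement of the reverse primer: AGTTTGCC. This occurs on the top strand at positions 53–60.
The product runs from position 5 to position 60, so its length is 60 − 5 + 1 = 56 bp.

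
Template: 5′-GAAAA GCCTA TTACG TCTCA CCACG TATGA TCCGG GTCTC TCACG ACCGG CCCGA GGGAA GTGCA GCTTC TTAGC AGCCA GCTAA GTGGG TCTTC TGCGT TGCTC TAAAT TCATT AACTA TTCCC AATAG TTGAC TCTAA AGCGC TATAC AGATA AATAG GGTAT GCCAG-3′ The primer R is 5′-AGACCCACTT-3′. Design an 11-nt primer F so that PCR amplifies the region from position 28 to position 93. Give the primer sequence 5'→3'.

5'-TGATCCGGGTC-3'

The reverse primer's reverse complement AAGTGGGTCT matches the template at positions 84–93; the product starts at position 28.
The forward primer is identical to the top strand over positions 28–38: TGATCCGGGTC.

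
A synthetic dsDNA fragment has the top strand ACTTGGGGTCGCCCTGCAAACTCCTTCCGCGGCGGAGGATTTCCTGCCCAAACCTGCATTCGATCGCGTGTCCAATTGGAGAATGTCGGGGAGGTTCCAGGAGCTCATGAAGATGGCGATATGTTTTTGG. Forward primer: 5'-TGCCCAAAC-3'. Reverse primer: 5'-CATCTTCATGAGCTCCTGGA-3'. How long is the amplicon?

The forward primer matches the template at positions 45–53.
Reverse complement of the reverse primer: TCCAGGAGCTCATGAAGATG. This occurs on the top strand at positions 96–115.
Product length = (reverse-primer end) − (forward-primer start) + 1 = 115 − 45 + 1 = 71 bp.

71 bp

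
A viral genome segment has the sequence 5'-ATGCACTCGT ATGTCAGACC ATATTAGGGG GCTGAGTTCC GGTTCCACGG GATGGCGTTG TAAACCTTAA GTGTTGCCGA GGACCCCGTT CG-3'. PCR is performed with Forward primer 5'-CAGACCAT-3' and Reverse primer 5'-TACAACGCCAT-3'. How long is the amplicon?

48 bp

Forward primer CAGACCAT is found on the top strand at positions 15–22.
Reverse complement of the reverse primer: ATGGCGTTGTA. This occurs on the top strand at positions 52–62.
Amplicon spans positions 15–62: 48 bp.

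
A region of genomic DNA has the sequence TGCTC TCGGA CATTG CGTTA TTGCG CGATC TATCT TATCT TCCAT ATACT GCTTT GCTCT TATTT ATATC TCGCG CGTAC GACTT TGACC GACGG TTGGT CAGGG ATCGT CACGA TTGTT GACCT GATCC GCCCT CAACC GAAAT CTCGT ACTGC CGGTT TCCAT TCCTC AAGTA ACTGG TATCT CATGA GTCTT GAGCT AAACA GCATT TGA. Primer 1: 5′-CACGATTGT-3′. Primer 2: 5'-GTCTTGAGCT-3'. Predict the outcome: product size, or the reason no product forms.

No product — both primers anneal to the same strand and extend in the same direction.

Primer 1 (CACGATTGT) matches the top strand at positions 111–119 (3' end points downstream).
Primer 2 (GTCTTGAGCT) also matches the top strand directly, at positions 191–200 — its reverse complement AGCTCAAGAC is not present.
Both primers anneal to the bottom strand with 3' ends pointing the same way, so neither can prime synthesis back toward the other.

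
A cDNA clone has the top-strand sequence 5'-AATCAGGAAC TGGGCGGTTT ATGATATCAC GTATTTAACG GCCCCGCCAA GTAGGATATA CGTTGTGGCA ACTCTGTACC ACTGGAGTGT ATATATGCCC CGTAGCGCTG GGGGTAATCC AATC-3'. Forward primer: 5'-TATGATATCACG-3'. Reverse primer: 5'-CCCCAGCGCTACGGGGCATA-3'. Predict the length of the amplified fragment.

The forward primer matches the template at positions 20–31.
Reverse complement of the reverse primer: TATGCCCCGTAGCGCTGGGG. This occurs on the top strand at positions 94–113.
Product length = (reverse-primer end) − (forward-primer start) + 1 = 113 − 20 + 1 = 94 bp.

94 bp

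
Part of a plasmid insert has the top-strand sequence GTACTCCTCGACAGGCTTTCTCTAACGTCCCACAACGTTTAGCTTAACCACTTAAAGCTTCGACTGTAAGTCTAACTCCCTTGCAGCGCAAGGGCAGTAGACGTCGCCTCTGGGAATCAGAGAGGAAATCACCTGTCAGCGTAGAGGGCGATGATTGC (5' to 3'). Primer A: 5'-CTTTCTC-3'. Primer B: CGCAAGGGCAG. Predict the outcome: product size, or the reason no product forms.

No product — both primers anneal to the same strand and extend in the same direction.

Primer A (CTTTCTC) matches the top strand at positions 16–22 (3' end points downstream).
Primer B (CGCAAGGGCAG) also matches the top strand directly, at positions 87–97 — its reverse complement CTGCCCTTGCG is not present.
Both primers anneal to the bottom strand with 3' ends pointing the same way, so neither can prime synthesis back toward the other.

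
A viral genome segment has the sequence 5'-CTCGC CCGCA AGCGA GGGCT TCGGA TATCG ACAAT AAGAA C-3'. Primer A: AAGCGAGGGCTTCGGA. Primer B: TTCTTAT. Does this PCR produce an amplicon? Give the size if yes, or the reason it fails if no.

Primer A (AAGCGAGGGCTTCGGA) matches the top strand at positions 10–25; it acts as a forward primer.
Primer B's reverse complement is ATAAGAA, matching the top strand at positions 34–40; it acts as a reverse primer.
The 3' ends face each other across positions 10–40, giving a 31 bp product.

Yes — a 31 bp product.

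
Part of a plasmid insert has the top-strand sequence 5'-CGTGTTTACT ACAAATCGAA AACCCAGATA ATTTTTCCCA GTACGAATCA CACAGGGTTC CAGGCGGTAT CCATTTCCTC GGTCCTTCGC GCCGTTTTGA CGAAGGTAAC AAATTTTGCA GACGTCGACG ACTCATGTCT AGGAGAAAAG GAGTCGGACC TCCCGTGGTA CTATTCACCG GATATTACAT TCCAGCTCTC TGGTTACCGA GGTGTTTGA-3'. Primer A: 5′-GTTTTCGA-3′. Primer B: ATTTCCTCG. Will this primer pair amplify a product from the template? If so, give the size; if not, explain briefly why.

No product — the primers' 3' ends point away from each other.

Primer A (GTTTTCGA) has reverse complement TCGAAAAC, which matches the top strand at positions 16–23; primer A anneals to the top strand there with its 3' end pointing upstream toward position 16.
Primer B (ATTTCCTCG) matches the top strand directly at positions 73–81; it anneals to the bottom strand with its 3' end pointing downstream toward position 81.
The 3' ends diverge (primer A extends toward position 1, primer B toward position 219), so the primers never converge on a shared product.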